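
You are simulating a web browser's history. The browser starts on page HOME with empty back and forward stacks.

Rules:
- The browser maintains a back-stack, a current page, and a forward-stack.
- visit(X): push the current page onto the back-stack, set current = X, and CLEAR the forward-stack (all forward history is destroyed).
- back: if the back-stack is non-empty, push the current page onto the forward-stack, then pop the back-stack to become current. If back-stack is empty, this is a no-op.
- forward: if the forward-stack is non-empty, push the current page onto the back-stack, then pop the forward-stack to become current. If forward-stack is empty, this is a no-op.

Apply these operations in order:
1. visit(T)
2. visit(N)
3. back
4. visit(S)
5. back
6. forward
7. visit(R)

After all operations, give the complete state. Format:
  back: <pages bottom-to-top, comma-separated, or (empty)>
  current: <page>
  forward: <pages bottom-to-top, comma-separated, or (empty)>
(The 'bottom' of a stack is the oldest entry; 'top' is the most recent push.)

After 1 (visit(T)): cur=T back=1 fwd=0
After 2 (visit(N)): cur=N back=2 fwd=0
After 3 (back): cur=T back=1 fwd=1
After 4 (visit(S)): cur=S back=2 fwd=0
After 5 (back): cur=T back=1 fwd=1
After 6 (forward): cur=S back=2 fwd=0
After 7 (visit(R)): cur=R back=3 fwd=0

Answer: back: HOME,T,S
current: R
forward: (empty)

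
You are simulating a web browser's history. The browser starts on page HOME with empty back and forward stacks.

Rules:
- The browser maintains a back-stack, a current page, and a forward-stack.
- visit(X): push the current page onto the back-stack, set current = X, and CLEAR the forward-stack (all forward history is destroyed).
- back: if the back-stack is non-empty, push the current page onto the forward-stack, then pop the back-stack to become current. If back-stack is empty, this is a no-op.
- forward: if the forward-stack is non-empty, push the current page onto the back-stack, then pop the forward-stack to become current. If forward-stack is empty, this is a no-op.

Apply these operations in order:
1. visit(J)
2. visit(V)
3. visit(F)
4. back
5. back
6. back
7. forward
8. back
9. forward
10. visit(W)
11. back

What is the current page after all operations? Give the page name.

Answer: J

Derivation:
After 1 (visit(J)): cur=J back=1 fwd=0
After 2 (visit(V)): cur=V back=2 fwd=0
After 3 (visit(F)): cur=F back=3 fwd=0
After 4 (back): cur=V back=2 fwd=1
After 5 (back): cur=J back=1 fwd=2
After 6 (back): cur=HOME back=0 fwd=3
After 7 (forward): cur=J back=1 fwd=2
After 8 (back): cur=HOME back=0 fwd=3
After 9 (forward): cur=J back=1 fwd=2
After 10 (visit(W)): cur=W back=2 fwd=0
After 11 (back): cur=J back=1 fwd=1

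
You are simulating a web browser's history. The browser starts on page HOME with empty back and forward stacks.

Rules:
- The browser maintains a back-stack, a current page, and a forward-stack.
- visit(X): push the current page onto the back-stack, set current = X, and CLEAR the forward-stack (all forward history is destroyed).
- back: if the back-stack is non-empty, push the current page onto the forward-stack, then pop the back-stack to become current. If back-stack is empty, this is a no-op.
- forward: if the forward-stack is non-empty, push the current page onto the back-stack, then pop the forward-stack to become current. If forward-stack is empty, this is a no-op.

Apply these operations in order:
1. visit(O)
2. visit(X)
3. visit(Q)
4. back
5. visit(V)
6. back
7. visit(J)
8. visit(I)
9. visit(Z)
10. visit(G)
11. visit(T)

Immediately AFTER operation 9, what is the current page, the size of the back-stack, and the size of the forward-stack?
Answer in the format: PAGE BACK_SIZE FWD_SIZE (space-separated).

After 1 (visit(O)): cur=O back=1 fwd=0
After 2 (visit(X)): cur=X back=2 fwd=0
After 3 (visit(Q)): cur=Q back=3 fwd=0
After 4 (back): cur=X back=2 fwd=1
After 5 (visit(V)): cur=V back=3 fwd=0
After 6 (back): cur=X back=2 fwd=1
After 7 (visit(J)): cur=J back=3 fwd=0
After 8 (visit(I)): cur=I back=4 fwd=0
After 9 (visit(Z)): cur=Z back=5 fwd=0

Z 5 0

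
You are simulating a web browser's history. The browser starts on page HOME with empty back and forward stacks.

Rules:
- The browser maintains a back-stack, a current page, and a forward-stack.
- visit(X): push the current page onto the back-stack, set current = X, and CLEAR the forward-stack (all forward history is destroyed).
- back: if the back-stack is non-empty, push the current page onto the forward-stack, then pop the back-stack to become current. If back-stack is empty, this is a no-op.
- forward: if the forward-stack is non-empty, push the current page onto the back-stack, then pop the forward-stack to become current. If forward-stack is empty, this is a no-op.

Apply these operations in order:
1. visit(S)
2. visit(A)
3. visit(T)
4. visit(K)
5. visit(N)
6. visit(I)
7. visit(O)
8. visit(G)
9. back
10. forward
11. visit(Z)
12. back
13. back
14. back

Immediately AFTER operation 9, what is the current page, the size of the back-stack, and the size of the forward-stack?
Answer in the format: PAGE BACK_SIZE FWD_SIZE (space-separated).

After 1 (visit(S)): cur=S back=1 fwd=0
After 2 (visit(A)): cur=A back=2 fwd=0
After 3 (visit(T)): cur=T back=3 fwd=0
After 4 (visit(K)): cur=K back=4 fwd=0
After 5 (visit(N)): cur=N back=5 fwd=0
After 6 (visit(I)): cur=I back=6 fwd=0
After 7 (visit(O)): cur=O back=7 fwd=0
After 8 (visit(G)): cur=G back=8 fwd=0
After 9 (back): cur=O back=7 fwd=1

O 7 1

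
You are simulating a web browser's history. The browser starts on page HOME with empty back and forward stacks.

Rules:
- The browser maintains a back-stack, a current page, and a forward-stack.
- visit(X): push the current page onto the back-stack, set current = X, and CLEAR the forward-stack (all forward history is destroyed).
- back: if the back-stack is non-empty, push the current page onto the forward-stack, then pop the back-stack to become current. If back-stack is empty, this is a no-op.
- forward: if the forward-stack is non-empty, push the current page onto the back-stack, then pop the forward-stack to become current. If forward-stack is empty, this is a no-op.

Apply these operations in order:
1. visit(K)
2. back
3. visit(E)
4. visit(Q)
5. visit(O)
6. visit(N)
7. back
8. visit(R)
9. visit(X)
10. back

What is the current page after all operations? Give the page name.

After 1 (visit(K)): cur=K back=1 fwd=0
After 2 (back): cur=HOME back=0 fwd=1
After 3 (visit(E)): cur=E back=1 fwd=0
After 4 (visit(Q)): cur=Q back=2 fwd=0
After 5 (visit(O)): cur=O back=3 fwd=0
After 6 (visit(N)): cur=N back=4 fwd=0
After 7 (back): cur=O back=3 fwd=1
After 8 (visit(R)): cur=R back=4 fwd=0
After 9 (visit(X)): cur=X back=5 fwd=0
After 10 (back): cur=R back=4 fwd=1

Answer: R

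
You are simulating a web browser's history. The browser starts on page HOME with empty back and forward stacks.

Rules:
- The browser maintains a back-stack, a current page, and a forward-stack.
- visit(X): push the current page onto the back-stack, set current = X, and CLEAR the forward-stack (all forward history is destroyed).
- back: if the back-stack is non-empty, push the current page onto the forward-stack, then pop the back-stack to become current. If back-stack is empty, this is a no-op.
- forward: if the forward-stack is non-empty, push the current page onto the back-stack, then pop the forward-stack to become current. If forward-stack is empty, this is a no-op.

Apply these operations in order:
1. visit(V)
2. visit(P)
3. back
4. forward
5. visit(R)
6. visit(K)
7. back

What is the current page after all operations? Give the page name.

Answer: R

Derivation:
After 1 (visit(V)): cur=V back=1 fwd=0
After 2 (visit(P)): cur=P back=2 fwd=0
After 3 (back): cur=V back=1 fwd=1
After 4 (forward): cur=P back=2 fwd=0
After 5 (visit(R)): cur=R back=3 fwd=0
After 6 (visit(K)): cur=K back=4 fwd=0
After 7 (back): cur=R back=3 fwd=1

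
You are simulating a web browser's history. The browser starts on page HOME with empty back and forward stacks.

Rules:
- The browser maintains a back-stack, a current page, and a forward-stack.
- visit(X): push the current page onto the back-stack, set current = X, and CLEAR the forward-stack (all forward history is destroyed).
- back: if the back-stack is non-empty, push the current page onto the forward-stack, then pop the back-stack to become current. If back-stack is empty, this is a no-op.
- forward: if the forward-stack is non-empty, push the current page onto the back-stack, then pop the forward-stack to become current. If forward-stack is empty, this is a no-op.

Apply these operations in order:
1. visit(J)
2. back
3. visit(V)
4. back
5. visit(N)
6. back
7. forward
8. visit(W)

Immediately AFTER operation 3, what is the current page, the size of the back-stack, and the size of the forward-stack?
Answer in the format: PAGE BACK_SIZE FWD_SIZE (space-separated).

After 1 (visit(J)): cur=J back=1 fwd=0
After 2 (back): cur=HOME back=0 fwd=1
After 3 (visit(V)): cur=V back=1 fwd=0

V 1 0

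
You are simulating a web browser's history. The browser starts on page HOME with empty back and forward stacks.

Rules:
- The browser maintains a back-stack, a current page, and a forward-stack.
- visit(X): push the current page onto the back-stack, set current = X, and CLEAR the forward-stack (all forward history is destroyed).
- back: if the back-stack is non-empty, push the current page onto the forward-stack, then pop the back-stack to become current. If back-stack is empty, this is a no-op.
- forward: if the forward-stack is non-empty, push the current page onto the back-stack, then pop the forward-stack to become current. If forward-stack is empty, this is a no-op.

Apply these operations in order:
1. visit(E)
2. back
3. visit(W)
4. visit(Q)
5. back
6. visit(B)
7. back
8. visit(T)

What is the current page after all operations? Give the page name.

After 1 (visit(E)): cur=E back=1 fwd=0
After 2 (back): cur=HOME back=0 fwd=1
After 3 (visit(W)): cur=W back=1 fwd=0
After 4 (visit(Q)): cur=Q back=2 fwd=0
After 5 (back): cur=W back=1 fwd=1
After 6 (visit(B)): cur=B back=2 fwd=0
After 7 (back): cur=W back=1 fwd=1
After 8 (visit(T)): cur=T back=2 fwd=0

Answer: T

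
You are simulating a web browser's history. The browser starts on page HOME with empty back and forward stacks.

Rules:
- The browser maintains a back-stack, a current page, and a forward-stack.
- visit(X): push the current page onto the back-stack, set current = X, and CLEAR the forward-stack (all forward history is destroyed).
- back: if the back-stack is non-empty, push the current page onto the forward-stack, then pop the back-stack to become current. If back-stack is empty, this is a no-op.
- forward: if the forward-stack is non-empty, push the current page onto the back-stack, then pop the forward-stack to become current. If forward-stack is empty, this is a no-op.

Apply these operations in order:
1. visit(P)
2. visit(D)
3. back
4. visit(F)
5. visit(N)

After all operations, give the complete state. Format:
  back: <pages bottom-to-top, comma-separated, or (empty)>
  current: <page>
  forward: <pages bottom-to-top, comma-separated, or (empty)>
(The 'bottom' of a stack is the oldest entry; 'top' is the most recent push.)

Answer: back: HOME,P,F
current: N
forward: (empty)

Derivation:
After 1 (visit(P)): cur=P back=1 fwd=0
After 2 (visit(D)): cur=D back=2 fwd=0
After 3 (back): cur=P back=1 fwd=1
After 4 (visit(F)): cur=F back=2 fwd=0
After 5 (visit(N)): cur=N back=3 fwd=0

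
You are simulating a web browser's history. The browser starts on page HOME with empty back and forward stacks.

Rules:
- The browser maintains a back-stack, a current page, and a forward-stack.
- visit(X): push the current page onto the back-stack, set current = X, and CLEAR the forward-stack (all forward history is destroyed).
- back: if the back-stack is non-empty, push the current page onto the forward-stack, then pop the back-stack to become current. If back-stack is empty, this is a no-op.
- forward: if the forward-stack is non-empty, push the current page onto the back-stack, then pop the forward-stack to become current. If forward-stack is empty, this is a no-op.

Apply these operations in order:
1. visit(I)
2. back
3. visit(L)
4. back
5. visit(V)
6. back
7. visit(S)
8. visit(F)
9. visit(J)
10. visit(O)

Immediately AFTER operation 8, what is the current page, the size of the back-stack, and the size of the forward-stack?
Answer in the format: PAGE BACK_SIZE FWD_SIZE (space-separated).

After 1 (visit(I)): cur=I back=1 fwd=0
After 2 (back): cur=HOME back=0 fwd=1
After 3 (visit(L)): cur=L back=1 fwd=0
After 4 (back): cur=HOME back=0 fwd=1
After 5 (visit(V)): cur=V back=1 fwd=0
After 6 (back): cur=HOME back=0 fwd=1
After 7 (visit(S)): cur=S back=1 fwd=0
After 8 (visit(F)): cur=F back=2 fwd=0

F 2 0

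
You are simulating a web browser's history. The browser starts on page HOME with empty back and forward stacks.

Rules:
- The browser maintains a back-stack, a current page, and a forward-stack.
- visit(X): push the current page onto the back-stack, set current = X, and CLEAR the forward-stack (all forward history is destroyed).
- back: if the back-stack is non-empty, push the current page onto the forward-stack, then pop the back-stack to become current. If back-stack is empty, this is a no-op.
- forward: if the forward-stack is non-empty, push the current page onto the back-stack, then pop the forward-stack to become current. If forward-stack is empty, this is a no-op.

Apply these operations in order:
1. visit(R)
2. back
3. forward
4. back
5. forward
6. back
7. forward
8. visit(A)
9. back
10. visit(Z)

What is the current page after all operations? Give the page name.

After 1 (visit(R)): cur=R back=1 fwd=0
After 2 (back): cur=HOME back=0 fwd=1
After 3 (forward): cur=R back=1 fwd=0
After 4 (back): cur=HOME back=0 fwd=1
After 5 (forward): cur=R back=1 fwd=0
After 6 (back): cur=HOME back=0 fwd=1
After 7 (forward): cur=R back=1 fwd=0
After 8 (visit(A)): cur=A back=2 fwd=0
After 9 (back): cur=R back=1 fwd=1
After 10 (visit(Z)): cur=Z back=2 fwd=0

Answer: Z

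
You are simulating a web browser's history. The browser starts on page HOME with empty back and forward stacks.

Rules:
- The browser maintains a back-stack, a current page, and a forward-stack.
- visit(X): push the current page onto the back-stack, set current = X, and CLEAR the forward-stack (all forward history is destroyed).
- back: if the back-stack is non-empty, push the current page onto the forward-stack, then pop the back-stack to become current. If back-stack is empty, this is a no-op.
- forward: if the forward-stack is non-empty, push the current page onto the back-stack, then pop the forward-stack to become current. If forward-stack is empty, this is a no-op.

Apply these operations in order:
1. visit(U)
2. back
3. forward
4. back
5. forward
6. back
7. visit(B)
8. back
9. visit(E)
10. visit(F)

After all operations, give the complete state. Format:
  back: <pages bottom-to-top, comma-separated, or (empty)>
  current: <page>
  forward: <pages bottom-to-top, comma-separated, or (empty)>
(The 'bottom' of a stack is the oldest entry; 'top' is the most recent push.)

After 1 (visit(U)): cur=U back=1 fwd=0
After 2 (back): cur=HOME back=0 fwd=1
After 3 (forward): cur=U back=1 fwd=0
After 4 (back): cur=HOME back=0 fwd=1
After 5 (forward): cur=U back=1 fwd=0
After 6 (back): cur=HOME back=0 fwd=1
After 7 (visit(B)): cur=B back=1 fwd=0
After 8 (back): cur=HOME back=0 fwd=1
After 9 (visit(E)): cur=E back=1 fwd=0
After 10 (visit(F)): cur=F back=2 fwd=0

Answer: back: HOME,E
current: F
forward: (empty)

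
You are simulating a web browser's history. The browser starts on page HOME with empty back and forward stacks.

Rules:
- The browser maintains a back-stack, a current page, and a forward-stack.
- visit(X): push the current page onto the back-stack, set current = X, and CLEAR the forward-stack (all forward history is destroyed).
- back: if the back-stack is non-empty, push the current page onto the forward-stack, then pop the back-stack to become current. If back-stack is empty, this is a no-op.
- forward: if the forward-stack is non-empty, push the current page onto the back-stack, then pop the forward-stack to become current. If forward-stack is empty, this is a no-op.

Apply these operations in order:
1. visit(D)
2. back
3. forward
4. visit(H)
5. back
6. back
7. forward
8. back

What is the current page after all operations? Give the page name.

After 1 (visit(D)): cur=D back=1 fwd=0
After 2 (back): cur=HOME back=0 fwd=1
After 3 (forward): cur=D back=1 fwd=0
After 4 (visit(H)): cur=H back=2 fwd=0
After 5 (back): cur=D back=1 fwd=1
After 6 (back): cur=HOME back=0 fwd=2
After 7 (forward): cur=D back=1 fwd=1
After 8 (back): cur=HOME back=0 fwd=2

Answer: HOME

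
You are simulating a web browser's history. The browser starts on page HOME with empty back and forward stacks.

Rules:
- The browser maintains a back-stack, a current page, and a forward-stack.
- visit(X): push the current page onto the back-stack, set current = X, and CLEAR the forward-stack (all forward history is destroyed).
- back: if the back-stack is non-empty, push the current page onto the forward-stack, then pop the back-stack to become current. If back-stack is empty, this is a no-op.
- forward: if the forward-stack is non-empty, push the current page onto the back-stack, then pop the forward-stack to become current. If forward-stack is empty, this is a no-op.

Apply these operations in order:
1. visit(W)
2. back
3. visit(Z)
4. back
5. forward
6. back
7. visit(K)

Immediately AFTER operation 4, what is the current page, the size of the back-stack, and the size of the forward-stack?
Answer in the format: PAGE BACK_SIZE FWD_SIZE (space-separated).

After 1 (visit(W)): cur=W back=1 fwd=0
After 2 (back): cur=HOME back=0 fwd=1
After 3 (visit(Z)): cur=Z back=1 fwd=0
After 4 (back): cur=HOME back=0 fwd=1

HOME 0 1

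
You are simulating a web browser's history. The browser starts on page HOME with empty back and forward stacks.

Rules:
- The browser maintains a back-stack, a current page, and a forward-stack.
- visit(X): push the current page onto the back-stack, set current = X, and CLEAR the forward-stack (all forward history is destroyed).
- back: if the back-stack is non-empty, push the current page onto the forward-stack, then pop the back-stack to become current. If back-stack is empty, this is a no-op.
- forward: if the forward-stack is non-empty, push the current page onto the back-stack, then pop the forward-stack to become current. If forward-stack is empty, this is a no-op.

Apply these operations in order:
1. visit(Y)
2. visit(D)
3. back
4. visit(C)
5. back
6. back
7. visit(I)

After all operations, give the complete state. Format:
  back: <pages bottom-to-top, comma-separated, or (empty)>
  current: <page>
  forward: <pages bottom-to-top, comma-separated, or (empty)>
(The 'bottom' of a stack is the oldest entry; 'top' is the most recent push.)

Answer: back: HOME
current: I
forward: (empty)

Derivation:
After 1 (visit(Y)): cur=Y back=1 fwd=0
After 2 (visit(D)): cur=D back=2 fwd=0
After 3 (back): cur=Y back=1 fwd=1
After 4 (visit(C)): cur=C back=2 fwd=0
After 5 (back): cur=Y back=1 fwd=1
After 6 (back): cur=HOME back=0 fwd=2
After 7 (visit(I)): cur=I back=1 fwd=0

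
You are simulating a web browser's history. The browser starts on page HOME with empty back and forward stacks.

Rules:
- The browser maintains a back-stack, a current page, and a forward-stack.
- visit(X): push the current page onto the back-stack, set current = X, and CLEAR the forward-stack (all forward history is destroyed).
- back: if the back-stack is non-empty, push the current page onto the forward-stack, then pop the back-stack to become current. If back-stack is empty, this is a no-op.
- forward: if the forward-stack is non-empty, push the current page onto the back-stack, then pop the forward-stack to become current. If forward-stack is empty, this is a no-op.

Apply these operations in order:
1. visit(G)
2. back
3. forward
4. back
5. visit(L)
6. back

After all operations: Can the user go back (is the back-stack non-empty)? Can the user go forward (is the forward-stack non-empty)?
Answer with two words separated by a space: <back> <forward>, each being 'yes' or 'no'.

After 1 (visit(G)): cur=G back=1 fwd=0
After 2 (back): cur=HOME back=0 fwd=1
After 3 (forward): cur=G back=1 fwd=0
After 4 (back): cur=HOME back=0 fwd=1
After 5 (visit(L)): cur=L back=1 fwd=0
After 6 (back): cur=HOME back=0 fwd=1

Answer: no yes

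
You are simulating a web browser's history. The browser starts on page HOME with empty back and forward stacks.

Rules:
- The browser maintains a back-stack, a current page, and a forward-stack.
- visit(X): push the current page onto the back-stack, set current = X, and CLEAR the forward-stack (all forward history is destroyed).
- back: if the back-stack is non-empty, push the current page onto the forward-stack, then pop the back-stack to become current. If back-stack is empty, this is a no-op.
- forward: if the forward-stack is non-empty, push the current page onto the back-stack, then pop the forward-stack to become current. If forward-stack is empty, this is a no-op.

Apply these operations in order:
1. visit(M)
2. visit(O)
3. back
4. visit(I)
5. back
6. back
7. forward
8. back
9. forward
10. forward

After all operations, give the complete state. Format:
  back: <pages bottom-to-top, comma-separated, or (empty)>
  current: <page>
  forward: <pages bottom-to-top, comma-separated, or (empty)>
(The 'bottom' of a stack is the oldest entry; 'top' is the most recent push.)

Answer: back: HOME,M
current: I
forward: (empty)

Derivation:
After 1 (visit(M)): cur=M back=1 fwd=0
After 2 (visit(O)): cur=O back=2 fwd=0
After 3 (back): cur=M back=1 fwd=1
After 4 (visit(I)): cur=I back=2 fwd=0
After 5 (back): cur=M back=1 fwd=1
After 6 (back): cur=HOME back=0 fwd=2
After 7 (forward): cur=M back=1 fwd=1
After 8 (back): cur=HOME back=0 fwd=2
After 9 (forward): cur=M back=1 fwd=1
After 10 (forward): cur=I back=2 fwd=0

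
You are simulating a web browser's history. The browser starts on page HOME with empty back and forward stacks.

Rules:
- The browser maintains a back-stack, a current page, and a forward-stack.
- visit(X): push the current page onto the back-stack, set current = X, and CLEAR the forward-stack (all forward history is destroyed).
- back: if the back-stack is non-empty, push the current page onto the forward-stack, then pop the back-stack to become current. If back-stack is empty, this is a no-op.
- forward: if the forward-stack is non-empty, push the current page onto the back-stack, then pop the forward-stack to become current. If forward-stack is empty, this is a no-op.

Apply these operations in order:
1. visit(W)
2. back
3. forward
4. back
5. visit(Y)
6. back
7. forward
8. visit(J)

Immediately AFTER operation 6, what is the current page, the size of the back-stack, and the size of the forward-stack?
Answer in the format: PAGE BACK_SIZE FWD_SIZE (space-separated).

After 1 (visit(W)): cur=W back=1 fwd=0
After 2 (back): cur=HOME back=0 fwd=1
After 3 (forward): cur=W back=1 fwd=0
After 4 (back): cur=HOME back=0 fwd=1
After 5 (visit(Y)): cur=Y back=1 fwd=0
After 6 (back): cur=HOME back=0 fwd=1

HOME 0 1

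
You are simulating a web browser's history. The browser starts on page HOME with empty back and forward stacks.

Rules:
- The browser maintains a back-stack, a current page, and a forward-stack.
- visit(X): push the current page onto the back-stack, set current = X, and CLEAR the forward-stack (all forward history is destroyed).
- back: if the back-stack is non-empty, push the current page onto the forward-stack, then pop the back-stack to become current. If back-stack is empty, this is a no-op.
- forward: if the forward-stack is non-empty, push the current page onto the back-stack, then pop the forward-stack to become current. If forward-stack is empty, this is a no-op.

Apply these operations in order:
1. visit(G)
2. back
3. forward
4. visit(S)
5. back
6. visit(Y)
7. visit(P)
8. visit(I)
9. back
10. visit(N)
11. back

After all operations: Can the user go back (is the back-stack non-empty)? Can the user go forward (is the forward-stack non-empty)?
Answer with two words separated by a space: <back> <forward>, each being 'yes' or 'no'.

After 1 (visit(G)): cur=G back=1 fwd=0
After 2 (back): cur=HOME back=0 fwd=1
After 3 (forward): cur=G back=1 fwd=0
After 4 (visit(S)): cur=S back=2 fwd=0
After 5 (back): cur=G back=1 fwd=1
After 6 (visit(Y)): cur=Y back=2 fwd=0
After 7 (visit(P)): cur=P back=3 fwd=0
After 8 (visit(I)): cur=I back=4 fwd=0
After 9 (back): cur=P back=3 fwd=1
After 10 (visit(N)): cur=N back=4 fwd=0
After 11 (back): cur=P back=3 fwd=1

Answer: yes yes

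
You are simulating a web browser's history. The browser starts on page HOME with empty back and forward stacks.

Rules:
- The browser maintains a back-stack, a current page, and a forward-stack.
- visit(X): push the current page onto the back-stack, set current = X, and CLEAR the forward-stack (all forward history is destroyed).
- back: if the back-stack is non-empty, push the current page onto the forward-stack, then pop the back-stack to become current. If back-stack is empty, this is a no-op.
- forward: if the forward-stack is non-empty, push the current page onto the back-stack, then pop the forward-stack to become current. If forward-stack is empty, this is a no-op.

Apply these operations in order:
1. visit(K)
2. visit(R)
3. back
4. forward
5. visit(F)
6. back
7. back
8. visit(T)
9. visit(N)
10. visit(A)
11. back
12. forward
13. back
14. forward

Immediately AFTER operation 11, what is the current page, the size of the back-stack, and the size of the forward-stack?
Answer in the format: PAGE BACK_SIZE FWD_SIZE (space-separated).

After 1 (visit(K)): cur=K back=1 fwd=0
After 2 (visit(R)): cur=R back=2 fwd=0
After 3 (back): cur=K back=1 fwd=1
After 4 (forward): cur=R back=2 fwd=0
After 5 (visit(F)): cur=F back=3 fwd=0
After 6 (back): cur=R back=2 fwd=1
After 7 (back): cur=K back=1 fwd=2
After 8 (visit(T)): cur=T back=2 fwd=0
After 9 (visit(N)): cur=N back=3 fwd=0
After 10 (visit(A)): cur=A back=4 fwd=0
After 11 (back): cur=N back=3 fwd=1

N 3 1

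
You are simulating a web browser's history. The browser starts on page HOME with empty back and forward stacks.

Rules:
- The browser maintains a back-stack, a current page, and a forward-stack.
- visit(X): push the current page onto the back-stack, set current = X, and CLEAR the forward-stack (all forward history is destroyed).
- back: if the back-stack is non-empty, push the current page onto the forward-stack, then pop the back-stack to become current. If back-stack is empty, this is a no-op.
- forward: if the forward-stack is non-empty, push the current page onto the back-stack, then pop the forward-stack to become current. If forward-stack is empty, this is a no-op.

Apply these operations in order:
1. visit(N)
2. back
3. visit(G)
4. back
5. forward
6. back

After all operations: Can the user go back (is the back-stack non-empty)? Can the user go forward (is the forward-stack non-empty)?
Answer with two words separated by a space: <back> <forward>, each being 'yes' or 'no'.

After 1 (visit(N)): cur=N back=1 fwd=0
After 2 (back): cur=HOME back=0 fwd=1
After 3 (visit(G)): cur=G back=1 fwd=0
After 4 (back): cur=HOME back=0 fwd=1
After 5 (forward): cur=G back=1 fwd=0
After 6 (back): cur=HOME back=0 fwd=1

Answer: no yes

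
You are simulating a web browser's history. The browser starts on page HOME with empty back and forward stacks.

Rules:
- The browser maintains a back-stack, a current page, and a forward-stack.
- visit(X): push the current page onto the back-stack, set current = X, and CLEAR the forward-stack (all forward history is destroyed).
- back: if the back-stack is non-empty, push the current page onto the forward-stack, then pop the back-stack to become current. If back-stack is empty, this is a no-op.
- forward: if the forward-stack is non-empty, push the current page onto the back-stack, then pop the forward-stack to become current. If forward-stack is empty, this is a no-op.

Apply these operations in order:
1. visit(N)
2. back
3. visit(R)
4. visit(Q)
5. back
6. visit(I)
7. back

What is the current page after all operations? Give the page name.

After 1 (visit(N)): cur=N back=1 fwd=0
After 2 (back): cur=HOME back=0 fwd=1
After 3 (visit(R)): cur=R back=1 fwd=0
After 4 (visit(Q)): cur=Q back=2 fwd=0
After 5 (back): cur=R back=1 fwd=1
After 6 (visit(I)): cur=I back=2 fwd=0
After 7 (back): cur=R back=1 fwd=1

Answer: R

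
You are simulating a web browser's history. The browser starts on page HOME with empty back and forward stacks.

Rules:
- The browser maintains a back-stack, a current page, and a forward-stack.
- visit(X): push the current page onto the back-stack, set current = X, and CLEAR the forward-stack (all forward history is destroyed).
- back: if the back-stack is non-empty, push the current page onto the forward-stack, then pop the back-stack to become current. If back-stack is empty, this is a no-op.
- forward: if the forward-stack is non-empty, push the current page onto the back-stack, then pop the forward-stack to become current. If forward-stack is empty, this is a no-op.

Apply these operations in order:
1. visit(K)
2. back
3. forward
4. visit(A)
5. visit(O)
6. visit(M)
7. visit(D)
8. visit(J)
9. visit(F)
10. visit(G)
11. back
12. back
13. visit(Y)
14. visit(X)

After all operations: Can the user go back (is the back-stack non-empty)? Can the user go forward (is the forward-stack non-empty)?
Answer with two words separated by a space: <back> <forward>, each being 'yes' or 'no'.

Answer: yes no

Derivation:
After 1 (visit(K)): cur=K back=1 fwd=0
After 2 (back): cur=HOME back=0 fwd=1
After 3 (forward): cur=K back=1 fwd=0
After 4 (visit(A)): cur=A back=2 fwd=0
After 5 (visit(O)): cur=O back=3 fwd=0
After 6 (visit(M)): cur=M back=4 fwd=0
After 7 (visit(D)): cur=D back=5 fwd=0
After 8 (visit(J)): cur=J back=6 fwd=0
After 9 (visit(F)): cur=F back=7 fwd=0
After 10 (visit(G)): cur=G back=8 fwd=0
After 11 (back): cur=F back=7 fwd=1
After 12 (back): cur=J back=6 fwd=2
After 13 (visit(Y)): cur=Y back=7 fwd=0
After 14 (visit(X)): cur=X back=8 fwd=0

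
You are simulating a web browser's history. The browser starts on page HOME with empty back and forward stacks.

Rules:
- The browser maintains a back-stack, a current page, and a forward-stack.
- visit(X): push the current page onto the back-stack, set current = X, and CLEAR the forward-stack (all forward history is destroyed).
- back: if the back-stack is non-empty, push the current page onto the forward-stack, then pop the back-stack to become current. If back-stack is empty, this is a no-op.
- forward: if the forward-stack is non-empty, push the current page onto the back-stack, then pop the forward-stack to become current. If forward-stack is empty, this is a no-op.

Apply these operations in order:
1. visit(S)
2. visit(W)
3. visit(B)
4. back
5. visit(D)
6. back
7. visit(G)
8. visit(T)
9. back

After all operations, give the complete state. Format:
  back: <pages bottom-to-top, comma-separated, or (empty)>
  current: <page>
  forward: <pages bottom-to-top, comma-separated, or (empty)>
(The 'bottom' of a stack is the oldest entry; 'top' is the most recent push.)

Answer: back: HOME,S,W
current: G
forward: T

Derivation:
After 1 (visit(S)): cur=S back=1 fwd=0
After 2 (visit(W)): cur=W back=2 fwd=0
After 3 (visit(B)): cur=B back=3 fwd=0
After 4 (back): cur=W back=2 fwd=1
After 5 (visit(D)): cur=D back=3 fwd=0
After 6 (back): cur=W back=2 fwd=1
After 7 (visit(G)): cur=G back=3 fwd=0
After 8 (visit(T)): cur=T back=4 fwd=0
After 9 (back): cur=G back=3 fwd=1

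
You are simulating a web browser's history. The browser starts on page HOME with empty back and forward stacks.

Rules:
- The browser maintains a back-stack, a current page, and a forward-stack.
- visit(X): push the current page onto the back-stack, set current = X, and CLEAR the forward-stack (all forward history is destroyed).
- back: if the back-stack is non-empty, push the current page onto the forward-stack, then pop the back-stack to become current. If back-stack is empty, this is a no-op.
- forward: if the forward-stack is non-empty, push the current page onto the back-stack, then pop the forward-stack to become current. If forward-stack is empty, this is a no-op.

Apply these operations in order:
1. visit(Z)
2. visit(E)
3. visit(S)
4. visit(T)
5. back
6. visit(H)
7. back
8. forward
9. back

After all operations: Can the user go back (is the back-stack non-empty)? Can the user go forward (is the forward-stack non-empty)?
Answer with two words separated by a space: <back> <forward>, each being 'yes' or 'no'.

Answer: yes yes

Derivation:
After 1 (visit(Z)): cur=Z back=1 fwd=0
After 2 (visit(E)): cur=E back=2 fwd=0
After 3 (visit(S)): cur=S back=3 fwd=0
After 4 (visit(T)): cur=T back=4 fwd=0
After 5 (back): cur=S back=3 fwd=1
After 6 (visit(H)): cur=H back=4 fwd=0
After 7 (back): cur=S back=3 fwd=1
After 8 (forward): cur=H back=4 fwd=0
After 9 (back): cur=S back=3 fwd=1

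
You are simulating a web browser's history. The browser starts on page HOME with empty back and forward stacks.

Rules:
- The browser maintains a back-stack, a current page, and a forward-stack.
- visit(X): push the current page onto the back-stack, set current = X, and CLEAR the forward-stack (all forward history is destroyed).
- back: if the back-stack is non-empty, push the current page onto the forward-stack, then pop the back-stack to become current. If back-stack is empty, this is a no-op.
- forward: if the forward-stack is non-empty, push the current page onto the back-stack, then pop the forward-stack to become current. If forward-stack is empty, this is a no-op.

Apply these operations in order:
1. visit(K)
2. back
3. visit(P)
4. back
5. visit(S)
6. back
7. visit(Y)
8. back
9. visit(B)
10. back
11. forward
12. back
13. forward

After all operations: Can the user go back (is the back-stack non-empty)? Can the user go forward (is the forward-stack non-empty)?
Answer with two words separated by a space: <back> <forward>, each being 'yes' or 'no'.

Answer: yes no

Derivation:
After 1 (visit(K)): cur=K back=1 fwd=0
After 2 (back): cur=HOME back=0 fwd=1
After 3 (visit(P)): cur=P back=1 fwd=0
After 4 (back): cur=HOME back=0 fwd=1
After 5 (visit(S)): cur=S back=1 fwd=0
After 6 (back): cur=HOME back=0 fwd=1
After 7 (visit(Y)): cur=Y back=1 fwd=0
After 8 (back): cur=HOME back=0 fwd=1
After 9 (visit(B)): cur=B back=1 fwd=0
After 10 (back): cur=HOME back=0 fwd=1
After 11 (forward): cur=B back=1 fwd=0
After 12 (back): cur=HOME back=0 fwd=1
After 13 (forward): cur=B back=1 fwd=0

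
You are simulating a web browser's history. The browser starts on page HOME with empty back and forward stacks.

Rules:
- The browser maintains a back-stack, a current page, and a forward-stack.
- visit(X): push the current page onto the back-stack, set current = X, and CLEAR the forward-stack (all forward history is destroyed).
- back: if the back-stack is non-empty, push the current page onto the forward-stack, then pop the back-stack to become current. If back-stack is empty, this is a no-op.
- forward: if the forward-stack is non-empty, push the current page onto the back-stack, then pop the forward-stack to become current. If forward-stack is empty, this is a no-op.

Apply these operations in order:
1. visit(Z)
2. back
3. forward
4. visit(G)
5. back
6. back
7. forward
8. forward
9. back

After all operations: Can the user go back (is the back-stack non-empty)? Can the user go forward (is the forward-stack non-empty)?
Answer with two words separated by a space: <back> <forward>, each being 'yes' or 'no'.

Answer: yes yes

Derivation:
After 1 (visit(Z)): cur=Z back=1 fwd=0
After 2 (back): cur=HOME back=0 fwd=1
After 3 (forward): cur=Z back=1 fwd=0
After 4 (visit(G)): cur=G back=2 fwd=0
After 5 (back): cur=Z back=1 fwd=1
After 6 (back): cur=HOME back=0 fwd=2
After 7 (forward): cur=Z back=1 fwd=1
After 8 (forward): cur=G back=2 fwd=0
After 9 (back): cur=Z back=1 fwd=1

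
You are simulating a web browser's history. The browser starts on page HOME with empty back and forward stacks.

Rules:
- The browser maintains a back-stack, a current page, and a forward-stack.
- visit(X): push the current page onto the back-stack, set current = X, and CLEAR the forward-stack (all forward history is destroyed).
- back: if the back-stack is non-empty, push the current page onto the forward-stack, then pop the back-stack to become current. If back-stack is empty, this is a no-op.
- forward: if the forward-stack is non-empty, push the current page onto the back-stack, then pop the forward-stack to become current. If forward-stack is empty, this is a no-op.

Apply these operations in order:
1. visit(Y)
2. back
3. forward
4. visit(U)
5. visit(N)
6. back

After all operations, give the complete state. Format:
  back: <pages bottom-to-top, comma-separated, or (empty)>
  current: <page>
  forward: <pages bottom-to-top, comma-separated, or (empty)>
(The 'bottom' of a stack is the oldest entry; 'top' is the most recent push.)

Answer: back: HOME,Y
current: U
forward: N

Derivation:
After 1 (visit(Y)): cur=Y back=1 fwd=0
After 2 (back): cur=HOME back=0 fwd=1
After 3 (forward): cur=Y back=1 fwd=0
After 4 (visit(U)): cur=U back=2 fwd=0
After 5 (visit(N)): cur=N back=3 fwd=0
After 6 (back): cur=U back=2 fwd=1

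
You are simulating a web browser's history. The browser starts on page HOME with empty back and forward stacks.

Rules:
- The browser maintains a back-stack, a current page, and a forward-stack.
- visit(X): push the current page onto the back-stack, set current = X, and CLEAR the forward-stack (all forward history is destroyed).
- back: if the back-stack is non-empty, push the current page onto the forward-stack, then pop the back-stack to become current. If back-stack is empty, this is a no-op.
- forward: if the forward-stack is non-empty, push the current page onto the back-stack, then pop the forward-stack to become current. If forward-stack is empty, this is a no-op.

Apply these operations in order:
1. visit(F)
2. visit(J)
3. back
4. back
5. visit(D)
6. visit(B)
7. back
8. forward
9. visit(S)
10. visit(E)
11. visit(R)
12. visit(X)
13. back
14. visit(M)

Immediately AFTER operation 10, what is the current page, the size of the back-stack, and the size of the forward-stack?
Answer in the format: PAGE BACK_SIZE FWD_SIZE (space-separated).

After 1 (visit(F)): cur=F back=1 fwd=0
After 2 (visit(J)): cur=J back=2 fwd=0
After 3 (back): cur=F back=1 fwd=1
After 4 (back): cur=HOME back=0 fwd=2
After 5 (visit(D)): cur=D back=1 fwd=0
After 6 (visit(B)): cur=B back=2 fwd=0
After 7 (back): cur=D back=1 fwd=1
After 8 (forward): cur=B back=2 fwd=0
After 9 (visit(S)): cur=S back=3 fwd=0
After 10 (visit(E)): cur=E back=4 fwd=0

E 4 0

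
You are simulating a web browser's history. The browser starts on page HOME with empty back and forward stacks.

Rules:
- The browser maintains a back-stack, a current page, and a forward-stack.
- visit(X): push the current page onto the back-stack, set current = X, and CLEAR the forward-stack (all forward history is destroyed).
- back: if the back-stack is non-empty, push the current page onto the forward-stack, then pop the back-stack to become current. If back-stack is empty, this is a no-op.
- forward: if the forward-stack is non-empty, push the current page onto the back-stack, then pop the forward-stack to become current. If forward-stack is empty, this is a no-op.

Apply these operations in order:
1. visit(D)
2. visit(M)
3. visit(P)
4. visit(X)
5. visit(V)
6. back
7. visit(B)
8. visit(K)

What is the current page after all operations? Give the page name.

Answer: K

Derivation:
After 1 (visit(D)): cur=D back=1 fwd=0
After 2 (visit(M)): cur=M back=2 fwd=0
After 3 (visit(P)): cur=P back=3 fwd=0
After 4 (visit(X)): cur=X back=4 fwd=0
After 5 (visit(V)): cur=V back=5 fwd=0
After 6 (back): cur=X back=4 fwd=1
After 7 (visit(B)): cur=B back=5 fwd=0
After 8 (visit(K)): cur=K back=6 fwd=0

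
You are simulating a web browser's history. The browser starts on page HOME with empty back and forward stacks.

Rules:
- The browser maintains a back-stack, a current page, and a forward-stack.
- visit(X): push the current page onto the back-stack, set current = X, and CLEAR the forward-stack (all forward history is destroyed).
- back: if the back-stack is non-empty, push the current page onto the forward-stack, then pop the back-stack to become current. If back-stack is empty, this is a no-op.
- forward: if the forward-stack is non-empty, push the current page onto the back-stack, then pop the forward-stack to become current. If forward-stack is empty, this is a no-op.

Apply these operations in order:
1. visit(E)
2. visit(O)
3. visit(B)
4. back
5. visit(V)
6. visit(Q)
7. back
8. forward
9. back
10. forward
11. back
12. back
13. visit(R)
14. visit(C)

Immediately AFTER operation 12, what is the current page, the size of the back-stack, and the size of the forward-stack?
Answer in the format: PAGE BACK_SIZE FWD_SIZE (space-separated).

After 1 (visit(E)): cur=E back=1 fwd=0
After 2 (visit(O)): cur=O back=2 fwd=0
After 3 (visit(B)): cur=B back=3 fwd=0
After 4 (back): cur=O back=2 fwd=1
After 5 (visit(V)): cur=V back=3 fwd=0
After 6 (visit(Q)): cur=Q back=4 fwd=0
After 7 (back): cur=V back=3 fwd=1
After 8 (forward): cur=Q back=4 fwd=0
After 9 (back): cur=V back=3 fwd=1
After 10 (forward): cur=Q back=4 fwd=0
After 11 (back): cur=V back=3 fwd=1
After 12 (back): cur=O back=2 fwd=2

O 2 2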